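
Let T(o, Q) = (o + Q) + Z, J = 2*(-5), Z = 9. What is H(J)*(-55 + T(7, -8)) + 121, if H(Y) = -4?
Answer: 309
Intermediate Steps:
J = -10
T(o, Q) = 9 + Q + o (T(o, Q) = (o + Q) + 9 = (Q + o) + 9 = 9 + Q + o)
H(J)*(-55 + T(7, -8)) + 121 = -4*(-55 + (9 - 8 + 7)) + 121 = -4*(-55 + 8) + 121 = -4*(-47) + 121 = 188 + 121 = 309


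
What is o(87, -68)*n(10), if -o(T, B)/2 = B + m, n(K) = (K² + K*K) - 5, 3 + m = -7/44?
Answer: 610545/22 ≈ 27752.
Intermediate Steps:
m = -139/44 (m = -3 - 7/44 = -139/44 ≈ -3.1591)
n(K) = -5 + 2*K² (n(K) = (K² + K²) - 5 = 2*K² - 5 = -5 + 2*K²)
o(T, B) = 139/22 - 2*B (o(T, B) = -2*(B - 139/44) = -2*(-139/44 + B) = 139/22 - 2*B)
o(87, -68)*n(10) = (139/22 - 2*(-68))*(-5 + 2*10²) = (139/22 + 136)*(-5 + 2*100) = 3131*(-5 + 200)/22 = (3131/22)*195 = 610545/22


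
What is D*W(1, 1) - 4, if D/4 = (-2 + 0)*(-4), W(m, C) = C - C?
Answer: -4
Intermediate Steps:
W(m, C) = 0
D = 32 (D = 4*((-2 + 0)*(-4)) = 4*(-2*(-4)) = 4*8 = 32)
D*W(1, 1) - 4 = 32*0 - 4 = 0 - 4 = -4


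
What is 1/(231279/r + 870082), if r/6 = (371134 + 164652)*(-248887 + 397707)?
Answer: 159471345040/138753146835170373 ≈ 1.1493e-6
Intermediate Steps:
r = 478414035120 (r = 6*((371134 + 164652)*(-248887 + 397707)) = 6*(535786*148820) = 6*79735672520 = 478414035120)
1/(231279/r + 870082) = 1/(231279/478414035120 + 870082) = 1/(231279*(1/478414035120) + 870082) = 1/(77093/159471345040 + 870082) = 1/(138753146835170373/159471345040) = 159471345040/138753146835170373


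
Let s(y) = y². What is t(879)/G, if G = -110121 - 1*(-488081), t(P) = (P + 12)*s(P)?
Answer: 62583921/34360 ≈ 1821.4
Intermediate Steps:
t(P) = P²*(12 + P) (t(P) = (P + 12)*P² = (12 + P)*P² = P²*(12 + P))
G = 377960 (G = -110121 + 488081 = 377960)
t(879)/G = (879²*(12 + 879))/377960 = (772641*891)*(1/377960) = 688423131*(1/377960) = 62583921/34360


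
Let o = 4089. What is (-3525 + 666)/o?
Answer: -953/1363 ≈ -0.69919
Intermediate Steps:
(-3525 + 666)/o = (-3525 + 666)/4089 = -2859*1/4089 = -953/1363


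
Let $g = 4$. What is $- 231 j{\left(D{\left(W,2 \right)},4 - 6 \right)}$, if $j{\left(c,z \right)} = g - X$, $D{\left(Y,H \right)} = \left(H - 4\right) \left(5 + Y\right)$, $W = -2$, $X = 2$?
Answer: $-462$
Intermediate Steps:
$D{\left(Y,H \right)} = \left(-4 + H\right) \left(5 + Y\right)$
$j{\left(c,z \right)} = 2$ ($j{\left(c,z \right)} = 4 - 2 = 2$)
$- 231 j{\left(D{\left(W,2 \right)},4 - 6 \right)} = \left(-231\right) 2 = -462$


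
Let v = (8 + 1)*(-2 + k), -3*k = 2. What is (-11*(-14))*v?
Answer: -3696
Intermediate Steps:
k = -⅔ (k = -⅓*2 = -⅔ ≈ -0.66667)
v = -24 (v = (8 + 1)*(-2 - ⅔) = 9*(-8/3) = -24)
(-11*(-14))*v = -11*(-14)*(-24) = 154*(-24) = -3696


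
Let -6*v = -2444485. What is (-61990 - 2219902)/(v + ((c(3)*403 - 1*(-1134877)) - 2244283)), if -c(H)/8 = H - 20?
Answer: 13691352/3883103 ≈ 3.5259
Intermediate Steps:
v = 2444485/6 (v = -⅙*(-2444485) = 2444485/6 ≈ 4.0741e+5)
c(H) = 160 - 8*H (c(H) = -8*(H - 20) = -8*(-20 + H) = 160 - 8*H)
(-61990 - 2219902)/(v + ((c(3)*403 - 1*(-1134877)) - 2244283)) = (-61990 - 2219902)/(2444485/6 + (((160 - 8*3)*403 - 1*(-1134877)) - 2244283)) = -2281892/(2444485/6 + (((160 - 24)*403 + 1134877) - 2244283)) = -2281892/(2444485/6 + ((136*403 + 1134877) - 2244283)) = -2281892/(2444485/6 + ((54808 + 1134877) - 2244283)) = -2281892/(2444485/6 + (1189685 - 2244283)) = -2281892/(2444485/6 - 1054598) = -2281892/(-3883103/6) = -2281892*(-6/3883103) = 13691352/3883103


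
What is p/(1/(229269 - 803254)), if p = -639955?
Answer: 367324570675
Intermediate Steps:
p/(1/(229269 - 803254)) = -639955/(1/(229269 - 803254)) = -639955/(1/(-573985)) = -639955/(-1/573985) = -639955*(-573985) = 367324570675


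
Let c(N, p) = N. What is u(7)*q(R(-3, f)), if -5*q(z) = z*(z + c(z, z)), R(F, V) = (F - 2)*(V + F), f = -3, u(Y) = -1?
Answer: 360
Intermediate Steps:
R(F, V) = (-2 + F)*(F + V)
q(z) = -2*z²/5 (q(z) = -z*(z + z)/5 = -z*2*z/5 = -2*z²/5)
u(7)*q(R(-3, f)) = -(-2)*((-3)² - 2*(-3) - 2*(-3) - 3*(-3))²/5 = -(-2)*(9 + 6 + 6 + 9)²/5 = -(-2)*30²/5 = -(-2)*900/5 = -1*(-360) = 360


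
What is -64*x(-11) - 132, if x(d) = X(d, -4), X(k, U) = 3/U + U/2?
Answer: 44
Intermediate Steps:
X(k, U) = U/2 + 3/U (X(k, U) = 3/U + U*(½) = 3/U + U/2 = U/2 + 3/U)
x(d) = -11/4 (x(d) = (½)*(-4) + 3/(-4) = -2 + 3*(-¼) = -2 - ¾ = -11/4)
-64*x(-11) - 132 = -64*(-11/4) - 132 = 176 - 132 = 44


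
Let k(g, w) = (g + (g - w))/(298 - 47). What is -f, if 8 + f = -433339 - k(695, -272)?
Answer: 108771759/251 ≈ 4.3335e+5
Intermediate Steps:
k(g, w) = -w/251 + 2*g/251 (k(g, w) = (-w + 2*g)/251 = (-w + 2*g)*(1/251) = -w/251 + 2*g/251)
f = -108771759/251 (f = -8 + (-433339 - (-1/251*(-272) + (2/251)*695)) = -8 + (-433339 - (272/251 + 1390/251)) = -8 + (-433339 - 1*1662/251) = -8 + (-433339 - 1662/251) = -8 - 108769751/251 = -108771759/251 ≈ -4.3335e+5)
-f = -1*(-108771759/251) = 108771759/251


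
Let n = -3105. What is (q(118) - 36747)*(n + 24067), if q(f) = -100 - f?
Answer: -774860330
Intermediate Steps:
(q(118) - 36747)*(n + 24067) = ((-100 - 1*118) - 36747)*(-3105 + 24067) = ((-100 - 118) - 36747)*20962 = (-218 - 36747)*20962 = -36965*20962 = -774860330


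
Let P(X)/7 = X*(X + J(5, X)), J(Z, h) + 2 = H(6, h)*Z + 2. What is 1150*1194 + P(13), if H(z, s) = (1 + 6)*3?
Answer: 1383838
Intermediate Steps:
H(z, s) = 21 (H(z, s) = 7*3 = 21)
J(Z, h) = 21*Z (J(Z, h) = -2 + (21*Z + 2) = -2 + (2 + 21*Z) = 21*Z)
P(X) = 7*X*(105 + X) (P(X) = 7*(X*(X + 21*5)) = 7*(X*(X + 105)) = 7*(X*(105 + X)) = 7*X*(105 + X))
1150*1194 + P(13) = 1150*1194 + 7*13*(105 + 13) = 1373100 + 7*13*118 = 1373100 + 10738 = 1383838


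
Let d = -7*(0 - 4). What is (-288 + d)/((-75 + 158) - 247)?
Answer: 65/41 ≈ 1.5854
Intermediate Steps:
d = 28 (d = -7*(-4) = 28)
(-288 + d)/((-75 + 158) - 247) = (-288 + 28)/((-75 + 158) - 247) = -260/(83 - 247) = -260/(-164) = -260*(-1/164) = 65/41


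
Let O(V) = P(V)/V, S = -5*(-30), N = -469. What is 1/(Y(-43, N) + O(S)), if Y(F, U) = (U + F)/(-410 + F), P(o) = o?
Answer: 453/965 ≈ 0.46943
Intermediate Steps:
Y(F, U) = (F + U)/(-410 + F)
S = 150
O(V) = 1 (O(V) = V/V = 1)
1/(Y(-43, N) + O(S)) = 1/((-43 - 469)/(-410 - 43) + 1) = 1/(-512/(-453) + 1) = 1/(-1/453*(-512) + 1) = 1/(512/453 + 1) = 1/(965/453) = 453/965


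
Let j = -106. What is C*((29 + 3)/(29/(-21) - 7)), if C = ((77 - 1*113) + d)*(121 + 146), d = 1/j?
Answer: 1945629/53 ≈ 36710.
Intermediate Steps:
d = -1/106 (d = 1/(-106) = -1/106 ≈ -0.0094340)
C = -1019139/106 (C = ((77 - 1*113) - 1/106)*(121 + 146) = ((77 - 113) - 1/106)*267 = (-36 - 1/106)*267 = -3817/106*267 = -1019139/106 ≈ -9614.5)
C*((29 + 3)/(29/(-21) - 7)) = -1019139*(29 + 3)/(106*(29/(-21) - 7)) = -16306224/(53*(29*(-1/21) - 7)) = -16306224/(53*(-29/21 - 7)) = -16306224/(53*(-176/21)) = -16306224*(-21)/(53*176) = -1019139/106*(-42/11) = 1945629/53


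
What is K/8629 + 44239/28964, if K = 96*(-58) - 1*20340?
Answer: -28358537/19225412 ≈ -1.4751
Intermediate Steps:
K = -25908 (K = -5568 - 20340 = -25908)
K/8629 + 44239/28964 = -25908/8629 + 44239/28964 = -25908*1/8629 + 44239*(1/28964) = -25908/8629 + 3403/2228 = -28358537/19225412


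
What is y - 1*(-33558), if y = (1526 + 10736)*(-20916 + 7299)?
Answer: -166938096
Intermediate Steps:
y = -166971654 (y = 12262*(-13617) = -166971654)
y - 1*(-33558) = -166971654 - 1*(-33558) = -166971654 + 33558 = -166938096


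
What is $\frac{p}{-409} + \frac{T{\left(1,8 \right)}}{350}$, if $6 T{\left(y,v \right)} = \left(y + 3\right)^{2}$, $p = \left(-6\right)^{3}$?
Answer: $\frac{115036}{214725} \approx 0.53574$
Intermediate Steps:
$p = -216$
$T{\left(y,v \right)} = \frac{\left(3 + y\right)^{2}}{6}$ ($T{\left(y,v \right)} = \frac{\left(y + 3\right)^{2}}{6} = \frac{\left(3 + y\right)^{2}}{6}$)
$\frac{p}{-409} + \frac{T{\left(1,8 \right)}}{350} = - \frac{216}{-409} + \frac{\frac{1}{6} \left(3 + 1\right)^{2}}{350} = \left(-216\right) \left(- \frac{1}{409}\right) + \frac{4^{2}}{6} \cdot \frac{1}{350} = \frac{216}{409} + \frac{1}{6} \cdot 16 \cdot \frac{1}{350} = \frac{216}{409} + \frac{8}{3} \cdot \frac{1}{350} = \frac{216}{409} + \frac{4}{525} = \frac{115036}{214725}$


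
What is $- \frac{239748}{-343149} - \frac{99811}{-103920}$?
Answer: $\frac{19721552333}{11886681360} \approx 1.6591$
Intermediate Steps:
$- \frac{239748}{-343149} - \frac{99811}{-103920} = \left(-239748\right) \left(- \frac{1}{343149}\right) - - \frac{99811}{103920} = \frac{79916}{114383} + \frac{99811}{103920} = \frac{19721552333}{11886681360}$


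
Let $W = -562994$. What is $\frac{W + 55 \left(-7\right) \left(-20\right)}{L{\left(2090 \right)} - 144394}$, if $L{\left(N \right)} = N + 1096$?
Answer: $\frac{14613}{3716} \approx 3.9325$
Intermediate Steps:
$L{\left(N \right)} = 1096 + N$
$\frac{W + 55 \left(-7\right) \left(-20\right)}{L{\left(2090 \right)} - 144394} = \frac{-562994 + 55 \left(-7\right) \left(-20\right)}{\left(1096 + 2090\right) - 144394} = \frac{-562994 - -7700}{3186 - 144394} = \frac{-562994 + 7700}{-141208} = \left(-555294\right) \left(- \frac{1}{141208}\right) = \frac{14613}{3716}$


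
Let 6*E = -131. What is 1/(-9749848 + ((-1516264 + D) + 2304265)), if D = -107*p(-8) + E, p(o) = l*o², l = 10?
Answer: -6/54182093 ≈ -1.1074e-7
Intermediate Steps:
E = -131/6 (E = (⅙)*(-131) = -131/6 ≈ -21.833)
p(o) = 10*o²
D = -411011/6 (D = -1070*(-8)² - 131/6 = -1070*64 - 131/6 = -107*640 - 131/6 = -68480 - 131/6 = -411011/6 ≈ -68502.)
1/(-9749848 + ((-1516264 + D) + 2304265)) = 1/(-9749848 + ((-1516264 - 411011/6) + 2304265)) = 1/(-9749848 + (-9508595/6 + 2304265)) = 1/(-9749848 + 4316995/6) = 1/(-54182093/6) = -6/54182093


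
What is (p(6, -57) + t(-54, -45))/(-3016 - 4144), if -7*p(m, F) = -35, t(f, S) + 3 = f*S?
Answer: -304/895 ≈ -0.33966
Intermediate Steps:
t(f, S) = -3 + S*f (t(f, S) = -3 + f*S = -3 + S*f)
p(m, F) = 5 (p(m, F) = -⅐*(-35) = 5)
(p(6, -57) + t(-54, -45))/(-3016 - 4144) = (5 + (-3 - 45*(-54)))/(-3016 - 4144) = (5 + (-3 + 2430))/(-7160) = (5 + 2427)*(-1/7160) = 2432*(-1/7160) = -304/895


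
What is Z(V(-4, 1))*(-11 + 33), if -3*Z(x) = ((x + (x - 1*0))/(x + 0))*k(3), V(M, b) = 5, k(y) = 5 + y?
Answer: -352/3 ≈ -117.33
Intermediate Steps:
Z(x) = -16/3 (Z(x) = -(x + (x - 1*0))/(x + 0)*(5 + 3)/3 = -(x + (x + 0))/x*8/3 = -(x + x)/x*8/3 = -(2*x)/x*8/3 = -2*8/3 = -⅓*16 = -16/3)
Z(V(-4, 1))*(-11 + 33) = -16*(-11 + 33)/3 = -16/3*22 = -352/3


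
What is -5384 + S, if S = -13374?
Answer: -18758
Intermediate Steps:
-5384 + S = -5384 - 13374 = -18758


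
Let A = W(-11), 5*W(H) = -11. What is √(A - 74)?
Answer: I*√1905/5 ≈ 8.7293*I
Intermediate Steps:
W(H) = -11/5 (W(H) = (⅕)*(-11) = -11/5)
A = -11/5 ≈ -2.2000
√(A - 74) = √(-11/5 - 74) = √(-381/5) = I*√1905/5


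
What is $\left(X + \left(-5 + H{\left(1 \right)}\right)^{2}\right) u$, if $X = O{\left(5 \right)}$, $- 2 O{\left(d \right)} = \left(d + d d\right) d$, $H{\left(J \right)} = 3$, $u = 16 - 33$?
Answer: $1207$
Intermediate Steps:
$u = -17$ ($u = 16 - 33 = -17$)
$O{\left(d \right)} = - \frac{d \left(d + d^{2}\right)}{2}$ ($O{\left(d \right)} = - \frac{\left(d + d d\right) d}{2} = - \frac{\left(d + d^{2}\right) d}{2} = - \frac{d \left(d + d^{2}\right)}{2}$)
$X = -75$ ($X = \frac{5^{2} \left(-1 - 5\right)}{2} = \frac{1}{2} \cdot 25 \left(-1 - 5\right) = \frac{1}{2} \cdot 25 \left(-6\right) = -75$)
$\left(X + \left(-5 + H{\left(1 \right)}\right)^{2}\right) u = \left(-75 + \left(-5 + 3\right)^{2}\right) \left(-17\right) = \left(-75 + \left(-2\right)^{2}\right) \left(-17\right) = \left(-75 + 4\right) \left(-17\right) = \left(-71\right) \left(-17\right) = 1207$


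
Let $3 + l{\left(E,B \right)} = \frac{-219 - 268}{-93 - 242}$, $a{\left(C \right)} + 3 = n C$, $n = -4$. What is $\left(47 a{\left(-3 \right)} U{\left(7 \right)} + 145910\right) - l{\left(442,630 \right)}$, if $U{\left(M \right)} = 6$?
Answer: $\frac{49730598}{335} \approx 1.4845 \cdot 10^{5}$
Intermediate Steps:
$a{\left(C \right)} = -3 - 4 C$
$l{\left(E,B \right)} = - \frac{518}{335}$ ($l{\left(E,B \right)} = -3 + \frac{-219 - 268}{-93 - 242} = -3 - \frac{487}{-335} = -3 - - \frac{487}{335} = -3 + \frac{487}{335} = - \frac{518}{335}$)
$\left(47 a{\left(-3 \right)} U{\left(7 \right)} + 145910\right) - l{\left(442,630 \right)} = \left(47 \left(-3 - -12\right) 6 + 145910\right) - - \frac{518}{335} = \left(47 \left(-3 + 12\right) 6 + 145910\right) + \frac{518}{335} = \left(47 \cdot 9 \cdot 6 + 145910\right) + \frac{518}{335} = \left(423 \cdot 6 + 145910\right) + \frac{518}{335} = \left(2538 + 145910\right) + \frac{518}{335} = 148448 + \frac{518}{335} = \frac{49730598}{335}$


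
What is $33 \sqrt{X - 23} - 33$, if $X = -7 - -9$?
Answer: $-33 + 33 i \sqrt{21} \approx -33.0 + 151.23 i$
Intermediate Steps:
$X = 2$ ($X = -7 + 9 = 2$)
$33 \sqrt{X - 23} - 33 = 33 \sqrt{2 - 23} - 33 = 33 \sqrt{-21} - 33 = 33 i \sqrt{21} - 33 = -33 + 33 i \sqrt{21}$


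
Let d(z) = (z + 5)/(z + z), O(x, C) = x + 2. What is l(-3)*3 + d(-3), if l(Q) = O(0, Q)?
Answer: 17/3 ≈ 5.6667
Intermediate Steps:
O(x, C) = 2 + x
l(Q) = 2 (l(Q) = 2 + 0 = 2)
d(z) = (5 + z)/(2*z) (d(z) = (5 + z)/((2*z)) = (5 + z)*(1/(2*z)) = (5 + z)/(2*z))
l(-3)*3 + d(-3) = 2*3 + (1/2)*(5 - 3)/(-3) = 6 + (1/2)*(-1/3)*2 = 6 - 1/3 = 17/3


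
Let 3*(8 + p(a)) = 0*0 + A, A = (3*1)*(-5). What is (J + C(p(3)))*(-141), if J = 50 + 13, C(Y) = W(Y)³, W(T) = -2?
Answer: -7755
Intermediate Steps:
A = -15 (A = 3*(-5) = -15)
p(a) = -13 (p(a) = -8 + (0*0 - 15)/3 = -8 + (0 - 15)/3 = -8 + (⅓)*(-15) = -8 - 5 = -13)
C(Y) = -8 (C(Y) = (-2)³ = -8)
J = 63
(J + C(p(3)))*(-141) = (63 - 8)*(-141) = 55*(-141) = -7755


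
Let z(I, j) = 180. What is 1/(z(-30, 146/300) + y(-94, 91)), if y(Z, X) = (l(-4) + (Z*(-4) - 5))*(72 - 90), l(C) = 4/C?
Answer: -1/6480 ≈ -0.00015432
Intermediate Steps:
y(Z, X) = 108 + 72*Z (y(Z, X) = (4/(-4) + (Z*(-4) - 5))*(72 - 90) = (4*(-¼) + (-4*Z - 5))*(-18) = (-1 + (-5 - 4*Z))*(-18) = (-6 - 4*Z)*(-18) = 108 + 72*Z)
1/(z(-30, 146/300) + y(-94, 91)) = 1/(180 + (108 + 72*(-94))) = 1/(180 + (108 - 6768)) = 1/(180 - 6660) = 1/(-6480) = -1/6480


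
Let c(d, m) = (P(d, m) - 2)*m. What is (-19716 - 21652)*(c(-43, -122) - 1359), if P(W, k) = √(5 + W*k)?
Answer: 46125320 + 5046896*√5251 ≈ 4.1184e+8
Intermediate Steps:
c(d, m) = m*(-2 + √(5 + d*m)) (c(d, m) = (√(5 + d*m) - 2)*m = (-2 + √(5 + d*m))*m = m*(-2 + √(5 + d*m)))
(-19716 - 21652)*(c(-43, -122) - 1359) = (-19716 - 21652)*(-122*(-2 + √(5 - 43*(-122))) - 1359) = -41368*(-122*(-2 + √(5 + 5246)) - 1359) = -41368*(-122*(-2 + √5251) - 1359) = -41368*((244 - 122*√5251) - 1359) = -41368*(-1115 - 122*√5251) = 46125320 + 5046896*√5251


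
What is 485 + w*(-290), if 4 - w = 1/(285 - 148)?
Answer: -92185/137 ≈ -672.88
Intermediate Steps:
w = 547/137 (w = 4 - 1/(285 - 148) = 4 - 1/137 = 547/137 ≈ 3.9927)
485 + w*(-290) = 485 + (547/137)*(-290) = 485 - 158630/137 = -92185/137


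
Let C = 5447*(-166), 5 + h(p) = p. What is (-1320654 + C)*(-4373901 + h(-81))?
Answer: 9731491220872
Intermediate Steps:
h(p) = -5 + p
C = -904202
(-1320654 + C)*(-4373901 + h(-81)) = (-1320654 - 904202)*(-4373901 + (-5 - 81)) = -2224856*(-4373901 - 86) = -2224856*(-4373987) = 9731491220872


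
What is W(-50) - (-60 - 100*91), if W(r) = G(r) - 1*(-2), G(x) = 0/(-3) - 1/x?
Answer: 458101/50 ≈ 9162.0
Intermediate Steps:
G(x) = -1/x (G(x) = 0*(-⅓) - 1/x = 0 - 1/x = -1/x)
W(r) = 2 - 1/r (W(r) = -1/r - 1*(-2) = -1/r + 2 = 2 - 1/r)
W(-50) - (-60 - 100*91) = (2 - 1/(-50)) - (-60 - 100*91) = (2 - 1*(-1/50)) - (-60 - 9100) = (2 + 1/50) - 1*(-9160) = 101/50 + 9160 = 458101/50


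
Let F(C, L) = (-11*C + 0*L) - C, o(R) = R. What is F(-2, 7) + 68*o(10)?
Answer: 704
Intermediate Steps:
F(C, L) = -12*C (F(C, L) = (-11*C + 0) - C = -11*C - C = -12*C)
F(-2, 7) + 68*o(10) = -12*(-2) + 68*10 = 24 + 680 = 704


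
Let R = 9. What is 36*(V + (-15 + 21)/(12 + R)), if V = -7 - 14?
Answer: -5220/7 ≈ -745.71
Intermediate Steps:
V = -21
36*(V + (-15 + 21)/(12 + R)) = 36*(-21 + (-15 + 21)/(12 + 9)) = 36*(-21 + 6/21) = 36*(-21 + 6*(1/21)) = 36*(-21 + 2/7) = 36*(-145/7) = -5220/7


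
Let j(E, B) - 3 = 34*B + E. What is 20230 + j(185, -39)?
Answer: 19092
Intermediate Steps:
j(E, B) = 3 + E + 34*B (j(E, B) = 3 + (34*B + E) = 3 + (E + 34*B) = 3 + E + 34*B)
20230 + j(185, -39) = 20230 + (3 + 185 + 34*(-39)) = 20230 + (3 + 185 - 1326) = 20230 - 1138 = 19092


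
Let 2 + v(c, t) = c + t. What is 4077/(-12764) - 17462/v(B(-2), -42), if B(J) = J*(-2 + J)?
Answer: 55684549/114876 ≈ 484.74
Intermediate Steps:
v(c, t) = -2 + c + t (v(c, t) = -2 + (c + t) = -2 + c + t)
4077/(-12764) - 17462/v(B(-2), -42) = 4077/(-12764) - 17462/(-2 - 2*(-2 - 2) - 42) = 4077*(-1/12764) - 17462/(-2 - 2*(-4) - 42) = -4077/12764 - 17462/(-2 + 8 - 42) = -4077/12764 - 17462/(-36) = -4077/12764 - 17462*(-1/36) = -4077/12764 + 8731/18 = 55684549/114876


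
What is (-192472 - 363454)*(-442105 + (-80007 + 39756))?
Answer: 268154241656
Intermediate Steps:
(-192472 - 363454)*(-442105 + (-80007 + 39756)) = -555926*(-442105 - 40251) = -555926*(-482356) = 268154241656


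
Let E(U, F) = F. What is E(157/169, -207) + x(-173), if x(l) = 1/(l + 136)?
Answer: -7660/37 ≈ -207.03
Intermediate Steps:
x(l) = 1/(136 + l)
E(157/169, -207) + x(-173) = -207 + 1/(136 - 173) = -207 + 1/(-37) = -207 - 1/37 = -7660/37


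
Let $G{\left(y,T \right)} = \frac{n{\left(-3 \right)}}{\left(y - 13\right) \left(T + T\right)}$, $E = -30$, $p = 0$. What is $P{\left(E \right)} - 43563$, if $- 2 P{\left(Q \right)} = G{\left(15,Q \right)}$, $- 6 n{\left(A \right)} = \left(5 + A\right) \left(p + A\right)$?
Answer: $- \frac{10455119}{240} \approx -43563.0$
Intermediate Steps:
$n{\left(A \right)} = - \frac{A \left(5 + A\right)}{6}$ ($n{\left(A \right)} = - \frac{\left(5 + A\right) \left(0 + A\right)}{6} = - \frac{\left(5 + A\right) A}{6} = - \frac{A \left(5 + A\right)}{6}$)
$G{\left(y,T \right)} = \frac{1}{2 T \left(-13 + y\right)}$ ($G{\left(y,T \right)} = \frac{\frac{1}{6} \left(-3\right) \left(-5 - -3\right)}{\left(y - 13\right) \left(T + T\right)} = \frac{\frac{1}{6} \left(-3\right) \left(-5 + 3\right)}{\left(-13 + y\right) 2 T} = \frac{\frac{1}{6} \left(-3\right) \left(-2\right)}{2 T \left(-13 + y\right)} = 1 \frac{1}{2 T \left(-13 + y\right)} = \frac{1}{2 T \left(-13 + y\right)}$)
$P{\left(Q \right)} = - \frac{1}{8 Q}$ ($P{\left(Q \right)} = - \frac{\frac{1}{2} \frac{1}{Q} \frac{1}{-13 + 15}}{2} = - \frac{\frac{1}{2} \frac{1}{Q} \frac{1}{2}}{2} = - \frac{\frac{1}{4} \frac{1}{Q}}{2} = - \frac{1}{8 Q}$)
$P{\left(E \right)} - 43563 = - \frac{1}{8 \left(-30\right)} - 43563 = \left(- \frac{1}{8}\right) \left(- \frac{1}{30}\right) - 43563 = \frac{1}{240} - 43563 = - \frac{10455119}{240}$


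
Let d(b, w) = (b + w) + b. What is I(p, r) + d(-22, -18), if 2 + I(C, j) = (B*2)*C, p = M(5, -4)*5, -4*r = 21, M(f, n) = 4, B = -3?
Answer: -184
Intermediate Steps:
d(b, w) = w + 2*b
r = -21/4 (r = -¼*21 = -21/4 ≈ -5.2500)
p = 20 (p = 4*5 = 20)
I(C, j) = -2 - 6*C (I(C, j) = -2 + (-3*2)*C = -2 - 6*C)
I(p, r) + d(-22, -18) = (-2 - 6*20) + (-18 + 2*(-22)) = (-2 - 120) + (-18 - 44) = -122 - 62 = -184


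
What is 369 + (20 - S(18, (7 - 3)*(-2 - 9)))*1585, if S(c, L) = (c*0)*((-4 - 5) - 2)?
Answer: 32069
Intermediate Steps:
S(c, L) = 0 (S(c, L) = 0*(-9 - 2) = 0*(-11) = 0)
369 + (20 - S(18, (7 - 3)*(-2 - 9)))*1585 = 369 + (20 - 1*0)*1585 = 369 + (20 + 0)*1585 = 369 + 20*1585 = 369 + 31700 = 32069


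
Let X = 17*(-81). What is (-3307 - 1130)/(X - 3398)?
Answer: 4437/4775 ≈ 0.92921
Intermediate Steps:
X = -1377
(-3307 - 1130)/(X - 3398) = (-3307 - 1130)/(-1377 - 3398) = -4437/(-4775) = -4437*(-1/4775) = 4437/4775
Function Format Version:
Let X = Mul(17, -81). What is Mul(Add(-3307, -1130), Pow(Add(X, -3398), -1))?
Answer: Rational(4437, 4775) ≈ 0.92921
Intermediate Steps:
X = -1377
Mul(Add(-3307, -1130), Pow(Add(X, -3398), -1)) = Mul(Add(-3307, -1130), Pow(Add(-1377, -3398), -1)) = Mul(-4437, Pow(-4775, -1)) = Mul(-4437, Rational(-1, 4775)) = Rational(4437, 4775)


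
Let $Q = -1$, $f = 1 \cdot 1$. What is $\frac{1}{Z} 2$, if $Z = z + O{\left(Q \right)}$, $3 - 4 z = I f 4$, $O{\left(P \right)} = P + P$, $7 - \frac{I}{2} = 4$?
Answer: $- \frac{8}{29} \approx -0.27586$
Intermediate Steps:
$I = 6$ ($I = 14 - 8 = 6$)
$f = 1$
$O{\left(P \right)} = 2 P$
$z = - \frac{21}{4}$ ($z = \frac{3}{4} - \frac{6 \cdot 1 \cdot 4}{4} = \frac{3}{4} - \frac{6 \cdot 4}{4} = \frac{3}{4} - 6 = - \frac{21}{4} \approx -5.25$)
$Z = - \frac{29}{4}$ ($Z = - \frac{21}{4} + 2 \left(-1\right) = - \frac{21}{4} - 2 = - \frac{29}{4} \approx -7.25$)
$\frac{1}{Z} 2 = \frac{1}{- \frac{29}{4}} \cdot 2 = \left(- \frac{4}{29}\right) 2 = - \frac{8}{29}$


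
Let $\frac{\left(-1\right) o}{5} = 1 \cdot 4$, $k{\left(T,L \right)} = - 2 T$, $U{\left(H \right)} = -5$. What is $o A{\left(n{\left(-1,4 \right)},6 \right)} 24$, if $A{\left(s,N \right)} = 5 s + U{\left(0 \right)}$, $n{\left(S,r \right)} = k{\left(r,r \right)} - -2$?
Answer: $16800$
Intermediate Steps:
$o = -20$ ($o = - 5 \cdot 1 \cdot 4 = \left(-5\right) 4 = -20$)
$n{\left(S,r \right)} = 2 - 2 r$ ($n{\left(S,r \right)} = - 2 r - -2 = - 2 r + 2 = 2 - 2 r$)
$A{\left(s,N \right)} = -5 + 5 s$ ($A{\left(s,N \right)} = 5 s - 5 = -5 + 5 s$)
$o A{\left(n{\left(-1,4 \right)},6 \right)} 24 = - 20 \left(-5 + 5 \left(2 - 8\right)\right) 24 = - 20 \left(-5 + 5 \left(-6\right)\right) 24 = - 20 \left(-5 - 30\right) 24 = \left(-20\right) \left(-35\right) 24 = 700 \cdot 24 = 16800$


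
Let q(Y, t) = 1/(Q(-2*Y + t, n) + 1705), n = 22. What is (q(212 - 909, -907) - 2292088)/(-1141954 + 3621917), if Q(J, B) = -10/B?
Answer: -42976649989/46499306250 ≈ -0.92424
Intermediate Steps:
q(Y, t) = 11/18750 (q(Y, t) = 1/(-10/22 + 1705) = 1/(-10*1/22 + 1705) = 1/(-5/11 + 1705) = 1/(18750/11) = 11/18750)
(q(212 - 909, -907) - 2292088)/(-1141954 + 3621917) = (11/18750 - 2292088)/(-1141954 + 3621917) = -42976649989/18750/2479963 = -42976649989/18750*1/2479963 = -42976649989/46499306250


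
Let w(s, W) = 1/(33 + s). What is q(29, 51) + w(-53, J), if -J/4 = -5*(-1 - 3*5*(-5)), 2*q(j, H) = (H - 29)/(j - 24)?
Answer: 43/20 ≈ 2.1500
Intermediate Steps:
q(j, H) = (-29 + H)/(2*(-24 + j)) (q(j, H) = ((H - 29)/(j - 24))/2 = ((-29 + H)/(-24 + j))/2 = (-29 + H)/(2*(-24 + j)))
J = 1480 (J = -(-20)*(-1 - 3*5*(-5)) = -(-20)*(-1 - 15*(-5)) = -(-20)*(-1 + 75) = -(-20)*74 = -4*(-370) = 1480)
q(29, 51) + w(-53, J) = (-29 + 51)/(2*(-24 + 29)) + 1/(33 - 53) = (1/2)*22/5 + 1/(-20) = (1/2)*(1/5)*22 - 1/20 = 11/5 - 1/20 = 43/20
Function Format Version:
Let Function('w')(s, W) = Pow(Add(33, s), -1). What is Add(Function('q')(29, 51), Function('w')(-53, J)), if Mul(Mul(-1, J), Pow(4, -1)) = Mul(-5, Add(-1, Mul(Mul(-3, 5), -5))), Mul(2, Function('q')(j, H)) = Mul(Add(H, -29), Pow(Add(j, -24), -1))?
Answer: Rational(43, 20) ≈ 2.1500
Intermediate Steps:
Function('q')(j, H) = Mul(Rational(1, 2), Pow(Add(-24, j), -1), Add(-29, H)) (Function('q')(j, H) = Mul(Rational(1, 2), Mul(Add(H, -29), Pow(Add(j, -24), -1))) = Mul(Rational(1, 2), Mul(Add(-29, H), Pow(Add(-24, j), -1))) = Mul(Rational(1, 2), Mul(Pow(Add(-24, j), -1), Add(-29, H))) = Mul(Rational(1, 2), Pow(Add(-24, j), -1), Add(-29, H)))
J = 1480 (J = Mul(-4, Mul(-5, Add(-1, Mul(Mul(-3, 5), -5)))) = Mul(-4, Mul(-5, Add(-1, Mul(-15, -5)))) = Mul(-4, Mul(-5, Add(-1, 75))) = Mul(-4, Mul(-5, 74)) = Mul(-4, -370) = 1480)
Add(Function('q')(29, 51), Function('w')(-53, J)) = Add(Mul(Rational(1, 2), Pow(Add(-24, 29), -1), Add(-29, 51)), Pow(Add(33, -53), -1)) = Add(Mul(Rational(1, 2), Pow(5, -1), 22), Pow(-20, -1)) = Add(Mul(Rational(1, 2), Rational(1, 5), 22), Rational(-1, 20)) = Add(Rational(11, 5), Rational(-1, 20)) = Rational(43, 20)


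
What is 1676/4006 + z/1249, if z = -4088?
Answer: -7141602/2501747 ≈ -2.8546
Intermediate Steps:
1676/4006 + z/1249 = 1676/4006 - 4088/1249 = 1676*(1/4006) - 4088*1/1249 = 838/2003 - 4088/1249 = -7141602/2501747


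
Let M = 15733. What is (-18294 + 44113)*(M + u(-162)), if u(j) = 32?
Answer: 407036535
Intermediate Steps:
(-18294 + 44113)*(M + u(-162)) = (-18294 + 44113)*(15733 + 32) = 25819*15765 = 407036535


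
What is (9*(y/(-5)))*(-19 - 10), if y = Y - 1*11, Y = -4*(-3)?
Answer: 261/5 ≈ 52.200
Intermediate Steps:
Y = 12
y = 1 (y = 12 - 1*11 = 12 - 11 = 1)
(9*(y/(-5)))*(-19 - 10) = (9*(1/(-5)))*(-19 - 10) = (9*(1*(-1/5)))*(-29) = (9*(-1/5))*(-29) = -9/5*(-29) = 261/5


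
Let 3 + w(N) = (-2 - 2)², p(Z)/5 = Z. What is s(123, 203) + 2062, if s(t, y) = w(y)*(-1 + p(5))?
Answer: 2374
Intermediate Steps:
p(Z) = 5*Z
w(N) = 13 (w(N) = -3 + (-2 - 2)² = -3 + (-4)² = -3 + 16 = 13)
s(t, y) = 312 (s(t, y) = 13*(-1 + 5*5) = 13*(-1 + 25) = 13*24 = 312)
s(123, 203) + 2062 = 312 + 2062 = 2374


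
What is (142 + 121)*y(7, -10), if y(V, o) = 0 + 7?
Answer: 1841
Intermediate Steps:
y(V, o) = 7
(142 + 121)*y(7, -10) = (142 + 121)*7 = 263*7 = 1841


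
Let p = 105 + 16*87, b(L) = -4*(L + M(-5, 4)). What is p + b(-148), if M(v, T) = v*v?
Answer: 1989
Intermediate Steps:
M(v, T) = v²
b(L) = -100 - 4*L (b(L) = -4*(L + (-5)²) = -4*(L + 25) = -4*(25 + L) = -100 - 4*L)
p = 1497 (p = 105 + 1392 = 1497)
p + b(-148) = 1497 + (-100 - 4*(-148)) = 1497 + (-100 + 592) = 1497 + 492 = 1989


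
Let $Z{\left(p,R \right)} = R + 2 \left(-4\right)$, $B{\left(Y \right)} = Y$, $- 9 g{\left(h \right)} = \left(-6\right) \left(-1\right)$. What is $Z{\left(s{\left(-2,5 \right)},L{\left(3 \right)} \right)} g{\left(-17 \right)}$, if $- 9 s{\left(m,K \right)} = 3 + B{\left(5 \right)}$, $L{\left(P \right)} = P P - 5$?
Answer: $\frac{8}{3} \approx 2.6667$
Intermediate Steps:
$g{\left(h \right)} = - \frac{2}{3}$ ($g{\left(h \right)} = - \frac{\left(-6\right) \left(-1\right)}{9} = \left(- \frac{1}{9}\right) 6 = - \frac{2}{3}$)
$L{\left(P \right)} = -5 + P^{2}$ ($L{\left(P \right)} = P^{2} - 5 = -5 + P^{2}$)
$s{\left(m,K \right)} = - \frac{8}{9}$ ($s{\left(m,K \right)} = - \frac{3 + 5}{9} = \left(- \frac{1}{9}\right) 8 = - \frac{8}{9}$)
$Z{\left(p,R \right)} = -8 + R$ ($Z{\left(p,R \right)} = R - 8 = -8 + R$)
$Z{\left(s{\left(-2,5 \right)},L{\left(3 \right)} \right)} g{\left(-17 \right)} = \left(-8 - \left(5 - 3^{2}\right)\right) \left(- \frac{2}{3}\right) = \left(-8 + \left(-5 + 9\right)\right) \left(- \frac{2}{3}\right) = \left(-8 + 4\right) \left(- \frac{2}{3}\right) = \left(-4\right) \left(- \frac{2}{3}\right) = \frac{8}{3}$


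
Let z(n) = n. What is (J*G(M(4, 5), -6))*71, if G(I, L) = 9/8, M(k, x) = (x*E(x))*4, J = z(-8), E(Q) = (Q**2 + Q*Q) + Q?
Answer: -639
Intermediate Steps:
E(Q) = Q + 2*Q**2 (E(Q) = (Q**2 + Q**2) + Q = 2*Q**2 + Q = Q + 2*Q**2)
J = -8
M(k, x) = 4*x**2*(1 + 2*x) (M(k, x) = (x*(x*(1 + 2*x)))*4 = (x**2*(1 + 2*x))*4 = 4*x**2*(1 + 2*x))
G(I, L) = 9/8 (G(I, L) = 9*(1/8) = 9/8)
(J*G(M(4, 5), -6))*71 = -8*9/8*71 = -9*71 = -639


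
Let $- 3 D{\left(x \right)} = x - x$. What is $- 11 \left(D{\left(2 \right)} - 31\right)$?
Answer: $341$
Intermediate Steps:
$D{\left(x \right)} = 0$ ($D{\left(x \right)} = - \frac{x - x}{3} = \left(- \frac{1}{3}\right) 0 = 0$)
$- 11 \left(D{\left(2 \right)} - 31\right) = - 11 \left(0 - 31\right) = \left(-11\right) \left(-31\right) = 341$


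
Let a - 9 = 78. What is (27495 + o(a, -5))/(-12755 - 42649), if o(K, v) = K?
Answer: -4597/9234 ≈ -0.49783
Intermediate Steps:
a = 87 (a = 9 + 78 = 87)
(27495 + o(a, -5))/(-12755 - 42649) = (27495 + 87)/(-12755 - 42649) = 27582/(-55404) = 27582*(-1/55404) = -4597/9234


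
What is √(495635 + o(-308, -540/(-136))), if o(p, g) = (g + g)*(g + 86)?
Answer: √573779990/34 ≈ 704.52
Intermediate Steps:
o(p, g) = 2*g*(86 + g) (o(p, g) = (2*g)*(86 + g) = 2*g*(86 + g))
√(495635 + o(-308, -540/(-136))) = √(495635 + 2*(-540/(-136))*(86 - 540/(-136))) = √(495635 + 2*(-540*(-1/136))*(86 - 540*(-1/136))) = √(495635 + 2*(135/34)*(86 + 135/34)) = √(495635 + 2*(135/34)*(3059/34)) = √(495635 + 412965/578) = √(286889995/578) = √573779990/34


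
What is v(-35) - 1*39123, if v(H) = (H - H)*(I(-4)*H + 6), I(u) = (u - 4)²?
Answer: -39123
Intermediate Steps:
I(u) = (-4 + u)²
v(H) = 0 (v(H) = (H - H)*((-4 - 4)²*H + 6) = 0*((-8)²*H + 6) = 0*(64*H + 6) = 0*(6 + 64*H) = 0)
v(-35) - 1*39123 = 0 - 1*39123 = 0 - 39123 = -39123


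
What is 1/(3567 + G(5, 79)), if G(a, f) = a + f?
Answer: 1/3651 ≈ 0.00027390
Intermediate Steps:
1/(3567 + G(5, 79)) = 1/(3567 + (5 + 79)) = 1/(3567 + 84) = 1/3651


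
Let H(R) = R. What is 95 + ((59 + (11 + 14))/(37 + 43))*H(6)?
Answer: 1013/10 ≈ 101.30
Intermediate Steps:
95 + ((59 + (11 + 14))/(37 + 43))*H(6) = 95 + ((59 + (11 + 14))/(37 + 43))*6 = 95 + ((59 + 25)/80)*6 = 95 + (84*(1/80))*6 = 95 + (21/20)*6 = 95 + 63/10 = 1013/10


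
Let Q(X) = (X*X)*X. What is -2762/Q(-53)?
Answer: 2762/148877 ≈ 0.018552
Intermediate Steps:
Q(X) = X**3 (Q(X) = X**2*X = X**3)
-2762/Q(-53) = -2762/((-53)**3) = -2762/(-148877) = -2762*(-1/148877) = 2762/148877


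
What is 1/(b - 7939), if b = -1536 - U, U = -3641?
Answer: -1/5834 ≈ -0.00017141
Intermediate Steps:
b = 2105 (b = -1536 - 1*(-3641) = -1536 + 3641 = 2105)
1/(b - 7939) = 1/(2105 - 7939) = 1/(-5834) = -1/5834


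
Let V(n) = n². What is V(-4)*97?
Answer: 1552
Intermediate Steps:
V(-4)*97 = (-4)²*97 = 16*97 = 1552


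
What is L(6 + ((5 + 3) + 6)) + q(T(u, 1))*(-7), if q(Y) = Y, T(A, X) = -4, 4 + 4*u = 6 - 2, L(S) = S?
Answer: 48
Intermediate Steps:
u = 0 (u = -1 + (6 - 2)/4 = -1 + (1/4)*4 = -1 + 1 = 0)
L(6 + ((5 + 3) + 6)) + q(T(u, 1))*(-7) = (6 + ((5 + 3) + 6)) - 4*(-7) = (6 + (8 + 6)) + 28 = (6 + 14) + 28 = 20 + 28 = 48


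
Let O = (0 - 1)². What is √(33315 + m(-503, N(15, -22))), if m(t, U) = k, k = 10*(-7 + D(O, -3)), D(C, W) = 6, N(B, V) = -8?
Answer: √33305 ≈ 182.50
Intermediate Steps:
O = 1 (O = (-1)² = 1)
k = -10 (k = 10*(-7 + 6) = 10*(-1) = -10)
m(t, U) = -10
√(33315 + m(-503, N(15, -22))) = √(33315 - 10) = √33305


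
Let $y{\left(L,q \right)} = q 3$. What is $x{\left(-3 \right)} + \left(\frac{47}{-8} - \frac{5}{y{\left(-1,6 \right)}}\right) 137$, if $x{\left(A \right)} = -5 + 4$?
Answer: $- \frac{60763}{72} \approx -843.93$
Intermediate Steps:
$y{\left(L,q \right)} = 3 q$
$x{\left(A \right)} = -1$
$x{\left(-3 \right)} + \left(\frac{47}{-8} - \frac{5}{y{\left(-1,6 \right)}}\right) 137 = -1 + \left(\frac{47}{-8} - \frac{5}{3 \cdot 6}\right) 137 = -1 + \left(47 \left(- \frac{1}{8}\right) - \frac{5}{18}\right) 137 = -1 + \left(- \frac{47}{8} - \frac{5}{18}\right) 137 = -1 - \frac{60691}{72} = - \frac{60763}{72}$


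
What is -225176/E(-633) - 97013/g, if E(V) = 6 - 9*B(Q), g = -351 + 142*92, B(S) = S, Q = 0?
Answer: -1431622283/38139 ≈ -37537.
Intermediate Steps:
g = 12713 (g = -351 + 13064 = 12713)
E(V) = 6 (E(V) = 6 - 9*0 = 6 + 0 = 6)
-225176/E(-633) - 97013/g = -225176/6 - 97013/12713 = -225176*⅙ - 97013*1/12713 = -112588/3 - 97013/12713 = -1431622283/38139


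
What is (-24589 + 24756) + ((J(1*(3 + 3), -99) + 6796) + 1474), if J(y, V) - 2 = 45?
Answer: 8484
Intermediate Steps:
J(y, V) = 47 (J(y, V) = 2 + 45 = 47)
(-24589 + 24756) + ((J(1*(3 + 3), -99) + 6796) + 1474) = (-24589 + 24756) + ((47 + 6796) + 1474) = 167 + (6843 + 1474) = 167 + 8317 = 8484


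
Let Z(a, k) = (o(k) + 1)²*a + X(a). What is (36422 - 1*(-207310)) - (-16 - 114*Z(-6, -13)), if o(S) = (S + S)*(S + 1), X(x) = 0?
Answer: -66767048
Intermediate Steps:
o(S) = 2*S*(1 + S) (o(S) = (2*S)*(1 + S) = 2*S*(1 + S))
Z(a, k) = a*(1 + 2*k*(1 + k))² (Z(a, k) = (2*k*(1 + k) + 1)²*a + 0 = (1 + 2*k*(1 + k))²*a + 0 = a*(1 + 2*k*(1 + k))² + 0 = a*(1 + 2*k*(1 + k))²)
(36422 - 1*(-207310)) - (-16 - 114*Z(-6, -13)) = (36422 - 1*(-207310)) - (-16 - (-684)*(1 + 2*(-13)*(1 - 13))²) = (36422 + 207310) - (-16 - (-684)*(1 + 2*(-13)*(-12))²) = 243732 - (-16 - (-684)*(1 + 312)²) = 243732 - (-16 - (-684)*313²) = 243732 - (-16 - (-684)*97969) = 243732 - (-16 - 114*(-587814)) = 243732 - (-16 + 67010796) = 243732 - 1*67010780 = 243732 - 67010780 = -66767048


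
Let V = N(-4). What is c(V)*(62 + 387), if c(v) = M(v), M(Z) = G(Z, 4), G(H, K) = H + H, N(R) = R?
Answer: -3592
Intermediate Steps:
V = -4
G(H, K) = 2*H
M(Z) = 2*Z
c(v) = 2*v
c(V)*(62 + 387) = (2*(-4))*(62 + 387) = -8*449 = -3592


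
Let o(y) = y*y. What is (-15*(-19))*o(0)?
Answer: 0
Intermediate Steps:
o(y) = y**2
(-15*(-19))*o(0) = -15*(-19)*0**2 = 285*0 = 0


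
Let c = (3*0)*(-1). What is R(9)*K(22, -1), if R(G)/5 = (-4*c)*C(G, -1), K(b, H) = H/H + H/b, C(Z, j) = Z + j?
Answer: 0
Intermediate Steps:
c = 0 (c = 0*(-1) = 0)
K(b, H) = 1 + H/b
R(G) = 0 (R(G) = 5*((-4*0)*(G - 1)) = 5*(0*(-1 + G)) = 5*0 = 0)
R(9)*K(22, -1) = 0*((-1 + 22)/22) = 0*((1/22)*21) = 0*(21/22) = 0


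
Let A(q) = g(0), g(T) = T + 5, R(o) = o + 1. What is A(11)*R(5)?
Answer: 30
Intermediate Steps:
R(o) = 1 + o
g(T) = 5 + T
A(q) = 5 (A(q) = 5 + 0 = 5)
A(11)*R(5) = 5*(1 + 5) = 5*6 = 30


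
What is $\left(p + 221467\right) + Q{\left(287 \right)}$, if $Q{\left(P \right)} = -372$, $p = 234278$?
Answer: $455373$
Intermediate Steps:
$\left(p + 221467\right) + Q{\left(287 \right)} = \left(234278 + 221467\right) - 372 = 455745 - 372 = 455373$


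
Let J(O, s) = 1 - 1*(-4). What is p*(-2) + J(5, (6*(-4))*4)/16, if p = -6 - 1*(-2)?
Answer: 133/16 ≈ 8.3125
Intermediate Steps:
p = -4 (p = -6 + 2 = -4)
J(O, s) = 5 (J(O, s) = 1 + 4 = 5)
p*(-2) + J(5, (6*(-4))*4)/16 = -4*(-2) + 5/16 = 8 + 5*(1/16) = 8 + 5/16 = 133/16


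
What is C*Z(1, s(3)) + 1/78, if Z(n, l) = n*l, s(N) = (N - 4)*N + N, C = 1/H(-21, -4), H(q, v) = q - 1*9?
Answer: 1/78 ≈ 0.012821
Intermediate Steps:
H(q, v) = -9 + q (H(q, v) = q - 9 = -9 + q)
C = -1/30 (C = 1/(-9 - 21) = 1/(-30) = -1/30 ≈ -0.033333)
s(N) = N + N*(-4 + N) (s(N) = (-4 + N)*N + N = N*(-4 + N) + N = N + N*(-4 + N))
Z(n, l) = l*n
C*Z(1, s(3)) + 1/78 = -3*(-3 + 3)/30 + 1/78 = -3*0/30 + 1/78 = -0 + 1/78 = -1/30*0 + 1/78 = 0 + 1/78 = 1/78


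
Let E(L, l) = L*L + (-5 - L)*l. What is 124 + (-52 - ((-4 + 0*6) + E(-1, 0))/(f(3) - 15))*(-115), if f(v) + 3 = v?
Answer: 6127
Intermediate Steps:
f(v) = -3 + v
E(L, l) = L**2 + l*(-5 - L)
124 + (-52 - ((-4 + 0*6) + E(-1, 0))/(f(3) - 15))*(-115) = 124 + (-52 - ((-4 + 0*6) + ((-1)**2 - 5*0 - 1*(-1)*0))/((-3 + 3) - 15))*(-115) = 124 + (-52 - ((-4 + 0) + (1 + 0 + 0))/(0 - 15))*(-115) = 124 + (-52 - (-4 + 1)/(-15))*(-115) = 124 + (-52 - (-3)*(-1)/15)*(-115) = 124 + (-52 - 1*1/5)*(-115) = 124 + (-52 - 1/5)*(-115) = 124 - 261/5*(-115) = 124 + 6003 = 6127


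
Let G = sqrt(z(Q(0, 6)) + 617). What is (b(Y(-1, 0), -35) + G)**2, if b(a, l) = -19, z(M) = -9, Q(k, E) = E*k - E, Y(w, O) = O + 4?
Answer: 969 - 152*sqrt(38) ≈ 32.009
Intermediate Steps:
Y(w, O) = 4 + O
Q(k, E) = -E + E*k
G = 4*sqrt(38) (G = sqrt(-9 + 617) = sqrt(608) = 4*sqrt(38) ≈ 24.658)
(b(Y(-1, 0), -35) + G)**2 = (-19 + 4*sqrt(38))**2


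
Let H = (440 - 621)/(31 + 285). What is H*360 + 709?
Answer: 39721/79 ≈ 502.80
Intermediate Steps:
H = -181/316 ≈ -0.57278
H*360 + 709 = -181/316*360 + 709 = -16290/79 + 709 = 39721/79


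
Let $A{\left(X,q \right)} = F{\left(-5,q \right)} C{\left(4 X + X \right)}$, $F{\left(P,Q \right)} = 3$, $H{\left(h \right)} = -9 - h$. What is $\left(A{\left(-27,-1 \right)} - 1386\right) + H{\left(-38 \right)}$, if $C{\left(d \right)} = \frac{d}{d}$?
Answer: $-1354$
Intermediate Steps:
$C{\left(d \right)} = 1$
$A{\left(X,q \right)} = 3$ ($A{\left(X,q \right)} = 3 \cdot 1 = 3$)
$\left(A{\left(-27,-1 \right)} - 1386\right) + H{\left(-38 \right)} = \left(3 - 1386\right) - -29 = -1383 + \left(-9 + 38\right) = -1383 + 29 = -1354$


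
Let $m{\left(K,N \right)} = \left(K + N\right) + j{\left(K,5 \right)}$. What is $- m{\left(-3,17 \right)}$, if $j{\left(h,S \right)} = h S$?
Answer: $1$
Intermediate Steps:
$j{\left(h,S \right)} = S h$
$m{\left(K,N \right)} = N + 6 K$ ($m{\left(K,N \right)} = \left(K + N\right) + 5 K = N + 6 K$)
$- m{\left(-3,17 \right)} = - (17 + 6 \left(-3\right)) = - (17 - 18) = \left(-1\right) \left(-1\right) = 1$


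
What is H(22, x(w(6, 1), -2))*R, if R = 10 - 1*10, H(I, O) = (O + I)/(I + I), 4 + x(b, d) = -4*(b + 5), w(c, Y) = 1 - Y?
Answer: 0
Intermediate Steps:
x(b, d) = -24 - 4*b (x(b, d) = -4 - 4*(b + 5) = -4 - 4*(5 + b) = -4 + (-20 - 4*b) = -24 - 4*b)
H(I, O) = (I + O)/(2*I) (H(I, O) = (I + O)/((2*I)) = (I + O)*(1/(2*I)) = (I + O)/(2*I))
R = 0 (R = 10 - 10 = 0)
H(22, x(w(6, 1), -2))*R = ((½)*(22 + (-24 - 4*(1 - 1*1)))/22)*0 = ((½)*(1/22)*(22 + (-24 - 4*(1 - 1))))*0 = ((½)*(1/22)*(22 + (-24 - 4*0)))*0 = ((½)*(1/22)*(22 + (-24 + 0)))*0 = ((½)*(1/22)*(22 - 24))*0 = ((½)*(1/22)*(-2))*0 = -1/22*0 = 0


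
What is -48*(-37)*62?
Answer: 110112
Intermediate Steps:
-48*(-37)*62 = 1776*62 = 110112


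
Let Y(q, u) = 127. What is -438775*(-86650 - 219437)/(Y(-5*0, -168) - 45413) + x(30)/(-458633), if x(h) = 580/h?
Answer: -184787808399760663/62308962114 ≈ -2.9657e+6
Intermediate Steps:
-438775*(-86650 - 219437)/(Y(-5*0, -168) - 45413) + x(30)/(-458633) = -438775*(-86650 - 219437)/(127 - 45413) + (580/30)/(-458633) = -438775/((-45286/(-306087))) + (580*(1/30))*(-1/458633) = -438775/((-45286*(-1/306087))) + (58/3)*(-1/458633) = -438775/45286/306087 - 58/1375899 = -438775*306087/45286 - 58/1375899 = -134303323425/45286 - 58/1375899 = -184787808399760663/62308962114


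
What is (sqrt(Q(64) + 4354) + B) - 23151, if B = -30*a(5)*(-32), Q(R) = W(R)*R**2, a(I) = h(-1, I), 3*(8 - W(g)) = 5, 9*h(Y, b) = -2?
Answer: -70093/3 + sqrt(272658)/3 ≈ -23190.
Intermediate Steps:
h(Y, b) = -2/9 (h(Y, b) = (1/9)*(-2) = -2/9)
W(g) = 19/3 (W(g) = 8 - 1/3*5 = 8 - 5/3 = 19/3)
a(I) = -2/9
Q(R) = 19*R**2/3
B = -640/3 (B = -30*(-2/9)*(-32) = (20/3)*(-32) = -640/3 ≈ -213.33)
(sqrt(Q(64) + 4354) + B) - 23151 = (sqrt((19/3)*64**2 + 4354) - 640/3) - 23151 = (sqrt((19/3)*4096 + 4354) - 640/3) - 23151 = (sqrt(77824/3 + 4354) - 640/3) - 23151 = (sqrt(90886/3) - 640/3) - 23151 = (sqrt(272658)/3 - 640/3) - 23151 = (-640/3 + sqrt(272658)/3) - 23151 = -70093/3 + sqrt(272658)/3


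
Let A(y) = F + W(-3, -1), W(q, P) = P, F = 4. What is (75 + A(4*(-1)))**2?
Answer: 6084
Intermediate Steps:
A(y) = 3 (A(y) = 4 - 1 = 3)
(75 + A(4*(-1)))**2 = (75 + 3)**2 = 78**2 = 6084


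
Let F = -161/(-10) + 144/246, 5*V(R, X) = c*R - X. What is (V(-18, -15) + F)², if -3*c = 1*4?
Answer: 100781521/168100 ≈ 599.53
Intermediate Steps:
c = -4/3 ≈ -1.3333
V(R, X) = -4*R/15 - X/5 (V(R, X) = (-4*R/3 - X)/5 = (-X - 4*R/3)/5 = -4*R/15 - X/5)
F = 6841/410 (F = -161*(-⅒) + 144*(1/246) = 161/10 + 24/41 = 6841/410 ≈ 16.685)
(V(-18, -15) + F)² = ((-4/15*(-18) - ⅕*(-15)) + 6841/410)² = ((24/5 + 3) + 6841/410)² = (39/5 + 6841/410)² = (10039/410)² = 100781521/168100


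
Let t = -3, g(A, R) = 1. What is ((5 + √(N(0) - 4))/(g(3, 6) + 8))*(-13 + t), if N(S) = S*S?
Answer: -80/9 - 32*I/9 ≈ -8.8889 - 3.5556*I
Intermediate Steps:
N(S) = S²
((5 + √(N(0) - 4))/(g(3, 6) + 8))*(-13 + t) = ((5 + √(0² - 4))/(1 + 8))*(-13 - 3) = ((5 + √(0 - 4))/9)*(-16) = ((5 + √(-4))*(⅑))*(-16) = ((5 + 2*I)*(⅑))*(-16) = (5/9 + 2*I/9)*(-16) = -80/9 - 32*I/9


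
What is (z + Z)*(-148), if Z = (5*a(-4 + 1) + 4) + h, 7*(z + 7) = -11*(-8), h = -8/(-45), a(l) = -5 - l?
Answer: 11692/315 ≈ 37.117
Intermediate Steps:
h = 8/45 (h = -8*(-1/45) = 8/45 ≈ 0.17778)
z = 39/7 (z = -7 + (-11*(-8))/7 = -7 + (1/7)*88 = -7 + 88/7 = 39/7 ≈ 5.5714)
Z = -262/45 (Z = (5*(-5 - (-4 + 1)) + 4) + 8/45 = (5*(-5 - 1*(-3)) + 4) + 8/45 = (5*(-5 + 3) + 4) + 8/45 = (5*(-2) + 4) + 8/45 = (-10 + 4) + 8/45 = -6 + 8/45 = -262/45 ≈ -5.8222)
(z + Z)*(-148) = (39/7 - 262/45)*(-148) = -79/315*(-148) = 11692/315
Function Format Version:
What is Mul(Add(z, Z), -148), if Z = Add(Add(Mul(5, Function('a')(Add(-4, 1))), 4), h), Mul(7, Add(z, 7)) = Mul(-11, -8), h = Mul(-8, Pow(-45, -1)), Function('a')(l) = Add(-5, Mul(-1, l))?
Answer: Rational(11692, 315) ≈ 37.117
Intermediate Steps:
h = Rational(8, 45) (h = Mul(-8, Rational(-1, 45)) = Rational(8, 45) ≈ 0.17778)
z = Rational(39, 7) (z = Add(-7, Mul(Rational(1, 7), Mul(-11, -8))) = Add(-7, Mul(Rational(1, 7), 88)) = Add(-7, Rational(88, 7)) = Rational(39, 7) ≈ 5.5714)
Z = Rational(-262, 45) (Z = Add(Add(Mul(5, Add(-5, Mul(-1, Add(-4, 1)))), 4), Rational(8, 45)) = Add(Add(Mul(5, Add(-5, Mul(-1, -3))), 4), Rational(8, 45)) = Add(Add(Mul(5, Add(-5, 3)), 4), Rational(8, 45)) = Add(Add(Mul(5, -2), 4), Rational(8, 45)) = Add(Add(-10, 4), Rational(8, 45)) = Add(-6, Rational(8, 45)) = Rational(-262, 45) ≈ -5.8222)
Mul(Add(z, Z), -148) = Mul(Add(Rational(39, 7), Rational(-262, 45)), -148) = Mul(Rational(-79, 315), -148) = Rational(11692, 315)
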